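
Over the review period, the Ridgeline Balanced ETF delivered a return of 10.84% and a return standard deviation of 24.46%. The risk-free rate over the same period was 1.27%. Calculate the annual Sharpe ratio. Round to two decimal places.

0.39

Sharpe = (Rp − Rf) / σp = (10.84% − 1.27%) / 24.46% = 9.57% / 24.46% = 0.3913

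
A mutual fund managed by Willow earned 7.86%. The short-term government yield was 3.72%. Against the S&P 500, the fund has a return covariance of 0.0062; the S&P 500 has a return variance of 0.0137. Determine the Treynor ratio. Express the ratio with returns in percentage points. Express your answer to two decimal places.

9.15

β = Cov / Var = 0.0062 / 0.0137 = 0.4526
Treynor = (Rp − Rf) / β = (7.86% − 3.72%) / 0.4526 = 4.14 / 0.4526 = 9.1471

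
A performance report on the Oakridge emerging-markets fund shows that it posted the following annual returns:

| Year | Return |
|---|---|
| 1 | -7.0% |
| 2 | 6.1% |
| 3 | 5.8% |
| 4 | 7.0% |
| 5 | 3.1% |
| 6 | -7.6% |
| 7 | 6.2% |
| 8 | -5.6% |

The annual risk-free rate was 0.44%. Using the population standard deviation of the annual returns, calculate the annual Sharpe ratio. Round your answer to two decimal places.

r̄ = (-7 + 6.1 + 5.8 + 7 + 3.1 − 7.6 + 6.2 − 5.6) / 8 = 1.0000%
Σ(r − r̄)² = (-7 − 1.0000)² + (6.1 − 1.0000)² + … = 298.0200
population σ = √(298.0200 / 8) = √37.2525 = 6.1035%
Sharpe = (r̄ − rf) / σ = (1.0000 − 0.44) / 6.1035 = 0.5600 / 6.1035 = 0.0918

0.09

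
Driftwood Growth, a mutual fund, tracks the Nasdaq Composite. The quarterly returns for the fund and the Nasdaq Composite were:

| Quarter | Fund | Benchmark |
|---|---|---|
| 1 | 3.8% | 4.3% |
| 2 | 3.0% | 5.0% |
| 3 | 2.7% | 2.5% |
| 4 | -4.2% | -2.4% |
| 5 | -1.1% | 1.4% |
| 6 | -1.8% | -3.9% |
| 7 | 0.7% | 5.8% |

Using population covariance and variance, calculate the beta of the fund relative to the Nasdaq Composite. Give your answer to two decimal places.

0.63

r̄p = 0.4429%,  r̄m = 1.8143%
Cov = Σ(rp − r̄p)(rm − r̄m) / 7 = 7.4408
Var(rm) = Σ(rm − r̄m)² / 7 = 11.8955
β = Cov / Var = 7.4408 / 11.8955 = 0.6255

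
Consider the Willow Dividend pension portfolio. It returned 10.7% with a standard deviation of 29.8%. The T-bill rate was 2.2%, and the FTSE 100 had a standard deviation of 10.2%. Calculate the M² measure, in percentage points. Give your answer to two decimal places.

5.11

Sharpe = (Rp − Rf) / σp = (10.7% − 2.2%) / 29.8% = 0.2852
M² = Rf + Sharpe × σm = 2.2% + 0.2852 × 10.2% = 5.1090%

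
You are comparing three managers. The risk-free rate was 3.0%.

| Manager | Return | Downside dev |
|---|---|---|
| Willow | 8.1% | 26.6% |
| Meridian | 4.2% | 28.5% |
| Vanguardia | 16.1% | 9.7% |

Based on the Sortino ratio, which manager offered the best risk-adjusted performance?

Willow: Sortino ratio = (8.1% − 3.0%) / 26.6% = 0.192
Meridian: Sortino ratio = (4.2% − 3.0%) / 28.5% = 0.042
Vanguardia: Sortino ratio = (16.1% − 3.0%) / 9.7% = 1.351
Highest: Vanguardia (1.351).

Vanguardia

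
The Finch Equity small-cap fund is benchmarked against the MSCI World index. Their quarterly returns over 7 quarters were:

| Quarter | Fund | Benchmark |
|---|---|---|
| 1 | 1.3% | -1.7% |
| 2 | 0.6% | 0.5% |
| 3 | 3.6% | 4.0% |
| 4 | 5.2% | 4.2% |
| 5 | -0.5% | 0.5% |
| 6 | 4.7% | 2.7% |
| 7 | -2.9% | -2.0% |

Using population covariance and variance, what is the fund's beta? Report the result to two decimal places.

0.99

r̄p = 1.7143%,  r̄m = 1.1714%
Cov = Σ(rp − r̄p)(rm − r̄m) / 7 = 5.5018
Var(rm) = Σ(rm − r̄m)² / 7 = 5.5306
β = Cov / Var = 5.5018 / 5.5306 = 0.9948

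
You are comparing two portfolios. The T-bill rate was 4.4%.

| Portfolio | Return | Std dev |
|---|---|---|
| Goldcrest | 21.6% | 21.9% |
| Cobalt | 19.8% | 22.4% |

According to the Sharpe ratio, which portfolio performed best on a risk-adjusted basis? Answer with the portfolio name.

Goldcrest

Goldcrest: Sharpe ratio = (21.6% − 4.4%) / 21.9% = 0.785
Cobalt: Sharpe ratio = (19.8% − 4.4%) / 22.4% = 0.688
Highest: Goldcrest (0.785).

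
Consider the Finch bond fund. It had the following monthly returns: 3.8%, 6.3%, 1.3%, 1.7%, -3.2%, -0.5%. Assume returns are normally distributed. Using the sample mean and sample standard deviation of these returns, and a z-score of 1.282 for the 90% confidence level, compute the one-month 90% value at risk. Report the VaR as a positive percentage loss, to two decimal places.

2.66

Mean return r̄ = 9.40 / 6 = 1.5667%
Σ(r − r̄)² = 54.4733; sample σ = √(54.4733/5) = 3.3007%
VaR = −(r̄ − z·σ) = −(1.5667 − 1.282 × 3.3007) = −(-2.6648) = 2.6648%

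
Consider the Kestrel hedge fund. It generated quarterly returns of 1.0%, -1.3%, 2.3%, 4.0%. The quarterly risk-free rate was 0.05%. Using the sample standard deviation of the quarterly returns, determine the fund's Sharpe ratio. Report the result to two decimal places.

0.65

Mean return μ = 6.00 / 4 = 1.5000%
Σ(r − μ)² = 14.9800; sample σ = √(14.9800/3) = 2.2346%
Sharpe = (μ − rf) / σ = (1.5000 − 0.05) / 2.2346 = 1.4500 / 2.2346 = 0.6489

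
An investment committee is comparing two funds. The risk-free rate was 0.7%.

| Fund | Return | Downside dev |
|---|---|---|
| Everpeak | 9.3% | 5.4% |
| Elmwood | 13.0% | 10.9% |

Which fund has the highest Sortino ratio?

Everpeak

Everpeak: Sortino ratio = (9.3% − 0.7%) / 5.4% = 1.593
Elmwood: Sortino ratio = (13.0% − 0.7%) / 10.9% = 1.128
Highest: Everpeak (1.593).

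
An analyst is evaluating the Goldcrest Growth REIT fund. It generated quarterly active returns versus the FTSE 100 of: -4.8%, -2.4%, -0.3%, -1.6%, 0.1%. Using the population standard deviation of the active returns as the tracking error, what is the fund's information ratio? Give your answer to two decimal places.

r̄ = (-4.8 − 2.4 − 0.3 − 1.6 + 0.1) / 5 = -1.8000%
Σ(r − r̄)² = (-4.8 − (-1.8000))² + (-2.4 − (-1.8000))² + (-0.3 − (-1.8000))² + … = 15.2600
population σ = √(15.2600 / 5) = √3.0520 = 1.7470%
IR = r̄ / tracking error = -1.8000 / 1.7470 = -1.0303

-1.03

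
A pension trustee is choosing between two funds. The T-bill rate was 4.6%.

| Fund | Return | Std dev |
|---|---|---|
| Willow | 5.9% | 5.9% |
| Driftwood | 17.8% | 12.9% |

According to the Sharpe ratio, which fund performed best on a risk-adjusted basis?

Willow: Sharpe ratio = (5.9% − 4.6%) / 5.9% = 0.220
Driftwood: Sharpe ratio = (17.8% − 4.6%) / 12.9% = 1.023
Highest: Driftwood (1.023).

Driftwood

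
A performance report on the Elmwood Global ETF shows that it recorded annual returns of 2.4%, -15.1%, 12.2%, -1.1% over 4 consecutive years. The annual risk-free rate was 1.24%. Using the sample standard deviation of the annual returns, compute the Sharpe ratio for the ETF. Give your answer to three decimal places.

r̄ = (2.4 − 15.1 + 12.2 − 1.1) / 4 = -0.4000%
Sample σ = √[Σ(r − r̄)² / 3] = √[383.1800 / 3] = √127.7267 = 11.3016%
Sharpe = (r̄ − rf) / σ = (-0.4000 − 1.24) / 11.3016 = -1.6400 / 11.3016 = -0.1451

-0.145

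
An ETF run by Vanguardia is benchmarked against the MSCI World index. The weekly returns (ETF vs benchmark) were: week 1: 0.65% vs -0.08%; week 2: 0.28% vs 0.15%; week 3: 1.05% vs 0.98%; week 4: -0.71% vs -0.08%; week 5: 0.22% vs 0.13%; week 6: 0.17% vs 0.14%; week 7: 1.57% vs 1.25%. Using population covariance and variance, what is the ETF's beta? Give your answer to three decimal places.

1.136

r̄p = 0.4614%,  r̄m = 0.3557%
Cov = Σ(rp − r̄p)(rm − r̄m) / 7 = 0.2774
Var(rm) = Σ(rm − r̄m)² / 7 = 0.2441
β = Cov / Var = 0.2774 / 0.2441 = 1.1364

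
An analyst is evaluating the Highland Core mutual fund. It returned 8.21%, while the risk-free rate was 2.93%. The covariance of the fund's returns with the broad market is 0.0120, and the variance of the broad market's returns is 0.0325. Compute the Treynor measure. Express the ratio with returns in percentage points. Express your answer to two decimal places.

β = Cov / Var = 0.0120 / 0.0325 = 0.3692
Treynor = (Rp − Rf) / β = (8.21% − 2.93%) / 0.3692 = 5.28 / 0.3692 = 14.3012

14.30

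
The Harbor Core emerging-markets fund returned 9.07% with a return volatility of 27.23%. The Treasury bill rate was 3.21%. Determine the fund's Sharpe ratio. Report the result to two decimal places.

Sharpe = (Rp − Rf) / σp = (9.07% − 3.21%) / 27.23% = 5.86% / 27.23% = 0.2152

0.22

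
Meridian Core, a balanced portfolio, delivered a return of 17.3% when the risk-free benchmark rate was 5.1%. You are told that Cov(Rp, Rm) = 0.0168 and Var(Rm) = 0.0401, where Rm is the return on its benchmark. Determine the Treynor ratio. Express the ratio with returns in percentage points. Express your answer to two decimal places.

β = Cov / Var = 0.0168 / 0.0401 = 0.4190
Treynor = (Rp − Rf) / β = (17.3% − 5.1%) / 0.4190 = 12.20 / 0.4190 = 29.1169

29.12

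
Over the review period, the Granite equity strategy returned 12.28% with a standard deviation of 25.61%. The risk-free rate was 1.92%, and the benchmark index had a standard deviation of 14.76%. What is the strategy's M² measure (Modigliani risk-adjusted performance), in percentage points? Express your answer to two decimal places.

Sharpe = (Rp − Rf) / σp = (12.28% − 1.92%) / 25.61% = 0.4045
M² = Rf + Sharpe × σm = 1.92% + 0.4045 × 14.76% = 7.8904%

7.89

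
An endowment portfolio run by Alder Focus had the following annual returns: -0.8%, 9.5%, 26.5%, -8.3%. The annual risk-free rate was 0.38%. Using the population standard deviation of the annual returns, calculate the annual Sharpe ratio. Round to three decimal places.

Mean return r̄ = 26.90 / 4 = 6.7250%
Σ(r − r̄)² = 681.1275; population σ = √(681.1275/4) = 13.0492%
Sharpe = (r̄ − rf) / σ = (6.7250 − 0.38) / 13.0492 = 6.3450 / 13.0492 = 0.4862

0.486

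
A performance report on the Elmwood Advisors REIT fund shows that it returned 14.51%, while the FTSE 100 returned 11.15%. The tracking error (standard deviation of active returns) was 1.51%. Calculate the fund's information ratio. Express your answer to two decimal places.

2.23

IR = (Rp − Rb) / TE = (14.51% − 11.15%) / 1.51% = 3.36% / 1.51% = 2.2252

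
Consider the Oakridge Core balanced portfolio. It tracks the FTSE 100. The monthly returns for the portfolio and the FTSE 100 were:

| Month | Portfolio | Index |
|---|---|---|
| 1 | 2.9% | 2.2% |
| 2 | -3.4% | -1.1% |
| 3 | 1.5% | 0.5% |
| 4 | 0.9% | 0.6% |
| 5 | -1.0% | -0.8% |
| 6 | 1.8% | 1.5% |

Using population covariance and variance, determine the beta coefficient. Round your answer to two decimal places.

1.67

r̄p = 0.4500%,  r̄m = 0.4833%
Cov = Σ(rp − r̄p)(rm − r̄m) / 6 = 2.2675
Var(rm) = Σ(rm − r̄m)² / 6 = 1.3581
β = Cov / Var = 2.2675 / 1.3581 = 1.6696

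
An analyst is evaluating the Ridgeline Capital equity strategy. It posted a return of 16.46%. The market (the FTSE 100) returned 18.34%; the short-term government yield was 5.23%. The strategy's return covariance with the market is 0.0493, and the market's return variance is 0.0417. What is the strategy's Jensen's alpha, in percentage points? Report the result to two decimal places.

-4.27

β = Cov / Var = 0.0493 / 0.0417 = 1.1823
E[R] = Rf + β(Rm − Rf) = 5.23% + 1.1823 × (18.34% − 5.23%) = 20.7300%
α = Rp − E[R] = 16.46% − 20.7300% = -4.2700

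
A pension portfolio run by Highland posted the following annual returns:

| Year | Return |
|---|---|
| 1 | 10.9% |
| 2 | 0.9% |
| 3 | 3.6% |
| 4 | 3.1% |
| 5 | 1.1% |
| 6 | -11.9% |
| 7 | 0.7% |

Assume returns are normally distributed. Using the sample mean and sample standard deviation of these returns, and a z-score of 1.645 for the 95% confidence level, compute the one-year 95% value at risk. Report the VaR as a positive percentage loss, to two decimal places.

r̄ = (10.9 + 0.9 + 3.6 + 3.1 + 1.1 − 11.9 + 0.7) / 7 = 8.40 / 7 = 1.2000%
Σ(r − r̄)² = 275.4200; sample σ = √(275.4200/6) = 6.7752%
VaR = −(r̄ − z·σ) = −(1.2000 − 1.645 × 6.7752) = −(-9.9452) = 9.9452%

9.95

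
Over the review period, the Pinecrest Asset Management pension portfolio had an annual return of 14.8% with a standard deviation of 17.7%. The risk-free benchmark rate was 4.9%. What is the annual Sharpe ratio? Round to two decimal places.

Sharpe = (Rp − Rf) / σp = (14.8% − 4.9%) / 17.7% = 9.90% / 17.7% = 0.5593

0.56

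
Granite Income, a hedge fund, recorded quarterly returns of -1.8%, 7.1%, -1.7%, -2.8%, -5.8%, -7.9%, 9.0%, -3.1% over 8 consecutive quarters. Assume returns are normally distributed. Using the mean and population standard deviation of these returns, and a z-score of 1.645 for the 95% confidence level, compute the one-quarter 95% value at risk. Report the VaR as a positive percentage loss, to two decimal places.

9.98

r̄ = (-1.8 + 7.1 − 1.7 − 2.8 − 5.8 − 7.9 + 9 − 3.1) / 8 = -7.00 / 8 = -0.8750%
Σ(r − r̄)² = 244.9150; population σ = √(244.9150/8) = 5.5330%
VaR = −(r̄ − z·σ) = −(-0.8750 − 1.645 × 5.5330) = −(-9.9768) = 9.9768%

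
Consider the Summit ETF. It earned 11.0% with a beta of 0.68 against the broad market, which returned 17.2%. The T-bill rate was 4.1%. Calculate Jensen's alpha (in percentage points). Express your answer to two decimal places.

CAPM expected return = Rf + β(Rm − Rf) = 4.1% + 0.68 × (17.2% − 4.1%) = 4.1 + 0.68 × 13.10 = 13.0080%
Jensen's α = Rp − E[R] = 11.0% − 13.0080% = -2.0080

-2.01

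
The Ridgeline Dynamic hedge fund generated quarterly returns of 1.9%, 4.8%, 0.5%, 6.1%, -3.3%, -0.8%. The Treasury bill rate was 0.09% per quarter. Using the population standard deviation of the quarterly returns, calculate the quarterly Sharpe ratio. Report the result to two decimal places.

r̄ = (1.9 + 4.8 + 0.5 + 6.1 − 3.3 − 0.8) / 6 = 1.5333%
Σ(r − r̄)² = (1.9 − 1.5333)² + (4.8 − 1.5333)² + … = 61.5333
σ = √[61.5333 / 6] = 3.2024%
Sharpe = (r̄ − rf) / σ = (1.5333 − 0.09) / 3.2024 = 1.4433 / 3.2024 = 0.4507

0.45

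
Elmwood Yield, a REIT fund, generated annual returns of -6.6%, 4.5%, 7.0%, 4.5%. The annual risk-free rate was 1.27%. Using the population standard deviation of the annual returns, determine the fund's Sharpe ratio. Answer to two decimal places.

0.21

r̄ = (-6.6 + 4.5 + 7 + 4.5) / 4 = 9.40 / 4 = 2.3500%
Population std dev = √[110.9700 / 4] = 5.2671%
Sharpe = (r̄ − rf) / σ = (2.3500 − 1.27) / 5.2671 = 1.0800 / 5.2671 = 0.2050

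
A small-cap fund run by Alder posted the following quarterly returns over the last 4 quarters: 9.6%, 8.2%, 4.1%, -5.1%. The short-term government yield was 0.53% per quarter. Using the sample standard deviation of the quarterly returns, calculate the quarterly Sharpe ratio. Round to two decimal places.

0.55

μ = (9.6 + 8.2 + 4.1 − 5.1) / 4 = 4.2000%
Sample std dev = √[131.6600 / 3] = 6.6247%
Sharpe = (μ − rf) / σ = (4.2000 − 0.53) / 6.6247 = 3.6700 / 6.6247 = 0.5540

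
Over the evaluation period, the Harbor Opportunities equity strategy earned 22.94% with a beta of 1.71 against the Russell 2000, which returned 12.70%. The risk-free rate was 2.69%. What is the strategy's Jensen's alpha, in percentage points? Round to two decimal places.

3.13

CAPM expected return = Rf + β(Rm − Rf) = 2.69% + 1.71 × (12.70% − 2.69%) = 2.69 + 1.71 × 10.01 = 19.8071%
Jensen's α = Rp − E[R] = 22.94% − 19.8071% = 3.1329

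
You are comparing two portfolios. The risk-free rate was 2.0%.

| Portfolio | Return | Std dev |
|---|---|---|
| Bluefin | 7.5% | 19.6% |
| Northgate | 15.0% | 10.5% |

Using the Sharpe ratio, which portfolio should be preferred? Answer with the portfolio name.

Northgate

Bluefin: Sharpe ratio = (7.5% − 2.0%) / 19.6% = 0.281
Northgate: Sharpe ratio = (15.0% − 2.0%) / 10.5% = 1.238
Highest: Northgate (1.238).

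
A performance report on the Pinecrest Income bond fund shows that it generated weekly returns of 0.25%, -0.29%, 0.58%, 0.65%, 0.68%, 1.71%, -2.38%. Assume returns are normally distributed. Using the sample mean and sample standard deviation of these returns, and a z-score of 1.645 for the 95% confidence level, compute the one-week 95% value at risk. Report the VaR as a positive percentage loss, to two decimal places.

r̄ = (0.25 − 0.29 + 0.58 + 0.65 + 0.68 + 1.71 − 2.38) / 7 = 0.1714%
Σ(r − r̄)² = (0.25 − 0.1714)² + (-0.29 − 0.1714)² + (0.58 − 0.1714)² + … = 9.7507
σ = √[9.7507 / 6] = 1.2748%
VaR = −(r̄ − z·σ) = −(0.1714 − 1.645 × 1.2748) = −(-1.9256) = 1.9256%

1.93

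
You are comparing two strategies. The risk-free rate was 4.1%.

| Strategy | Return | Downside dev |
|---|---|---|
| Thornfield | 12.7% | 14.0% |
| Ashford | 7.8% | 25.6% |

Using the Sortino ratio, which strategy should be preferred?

Thornfield

Thornfield: Sortino ratio = (12.7% − 4.1%) / 14.0% = 0.614
Ashford: Sortino ratio = (7.8% − 4.1%) / 25.6% = 0.145
Highest: Thornfield (0.614).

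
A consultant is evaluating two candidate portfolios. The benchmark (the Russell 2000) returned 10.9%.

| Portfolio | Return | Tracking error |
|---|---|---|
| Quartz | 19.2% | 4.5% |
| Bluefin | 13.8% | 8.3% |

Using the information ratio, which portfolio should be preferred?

Quartz: IR = (19.2% − 10.9%) / 4.5% = 1.844
Bluefin: IR = (13.8% − 10.9%) / 8.3% = 0.349
Highest: Quartz (1.844).

Quartz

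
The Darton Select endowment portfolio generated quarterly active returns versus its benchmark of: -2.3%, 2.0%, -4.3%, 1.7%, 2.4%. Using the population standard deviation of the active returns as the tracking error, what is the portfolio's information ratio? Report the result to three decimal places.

-0.037

μ = (-2.3 + 2 − 4.3 + 1.7 + 2.4) / 5 = -0.1000%
Population std dev = √[36.3800 / 5] = 2.6974%
IR = μ / tracking error = -0.1000 / 2.6974 = -0.0371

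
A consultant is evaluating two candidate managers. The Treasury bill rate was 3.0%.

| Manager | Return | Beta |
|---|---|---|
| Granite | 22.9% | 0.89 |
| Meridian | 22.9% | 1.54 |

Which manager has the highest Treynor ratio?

Granite: Treynor = (22.9% − 3.0%) / 0.89 = 22.360
Meridian: Treynor = (22.9% − 3.0%) / 1.54 = 12.922
Highest: Granite (22.360).

Granite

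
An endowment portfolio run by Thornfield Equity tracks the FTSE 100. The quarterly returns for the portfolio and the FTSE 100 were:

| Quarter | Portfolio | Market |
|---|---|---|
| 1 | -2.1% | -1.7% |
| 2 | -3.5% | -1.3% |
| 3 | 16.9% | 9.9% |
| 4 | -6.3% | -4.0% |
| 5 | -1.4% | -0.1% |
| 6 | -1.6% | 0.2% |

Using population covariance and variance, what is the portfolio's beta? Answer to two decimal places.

1.70

r̄p = 0.3333%,  r̄m = 0.5000%
Cov = Σ(rp − r̄p)(rm − r̄m) / 6 = 33.2417
Var(rm) = Σ(rm − r̄m)² / 6 = 19.5233
β = Cov / Var = 33.2417 / 19.5233 = 1.7027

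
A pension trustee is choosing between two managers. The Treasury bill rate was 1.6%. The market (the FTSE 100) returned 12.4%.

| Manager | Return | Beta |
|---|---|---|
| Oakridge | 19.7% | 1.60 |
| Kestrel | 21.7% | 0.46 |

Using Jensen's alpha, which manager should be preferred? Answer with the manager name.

Kestrel

Oakridge: α = 19.7% − [1.6% + 1.60 × (12.4% − 1.6%)] = 0.820
Kestrel: α = 21.7% − [1.6% + 0.46 × (12.4% − 1.6%)] = 15.132
Highest: Kestrel (15.132).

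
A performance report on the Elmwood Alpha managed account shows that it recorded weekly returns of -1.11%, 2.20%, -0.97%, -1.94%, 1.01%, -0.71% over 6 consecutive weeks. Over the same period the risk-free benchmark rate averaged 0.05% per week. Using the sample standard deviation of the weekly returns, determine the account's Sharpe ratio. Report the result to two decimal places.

Mean return r̄ = -1.520 / 6 = -0.2533%
Σ(r − r̄)² = (-1.11 − (-0.2533))² + (2.2 − (-0.2533))² + (-0.97 − (-0.2533))² + … = 11.9157
σ = √[11.9157 / 5] = 1.5437%
Sharpe = (r̄ − rf) / σ = (-0.2533 − 0.05) / 1.5437 = -0.3033 / 1.5437 = -0.1965

-0.20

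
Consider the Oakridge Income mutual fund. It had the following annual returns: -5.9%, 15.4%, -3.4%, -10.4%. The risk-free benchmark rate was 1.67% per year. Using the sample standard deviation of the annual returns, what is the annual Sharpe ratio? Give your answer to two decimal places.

-0.24

Mean return r̄ = -4.30 / 4 = -1.0750%
Σ(r − r̄)² = (-5.9 − (-1.0750))² + (15.4 − (-1.0750))² + (-3.4 − (-1.0750))² + … = 387.0675
sample σ = √(387.0675 / 3) = √129.0225 = 11.3588%
Sharpe = (r̄ − rf) / σ = (-1.0750 − 1.67) / 11.3588 = -2.7450 / 11.3588 = -0.2417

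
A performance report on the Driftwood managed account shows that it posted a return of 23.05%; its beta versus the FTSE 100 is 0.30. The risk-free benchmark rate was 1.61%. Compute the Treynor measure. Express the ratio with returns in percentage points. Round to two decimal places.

71.47

Treynor = (Rp − Rf) / β = (23.05% − 1.61%) / 0.30 = 21.44 / 0.30 = 71.4667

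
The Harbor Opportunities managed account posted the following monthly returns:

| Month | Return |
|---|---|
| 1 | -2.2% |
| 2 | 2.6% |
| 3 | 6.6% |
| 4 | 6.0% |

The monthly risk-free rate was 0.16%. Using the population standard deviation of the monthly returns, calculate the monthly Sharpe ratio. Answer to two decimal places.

r̄ = (-2.2 + 2.6 + 6.6 + 6) / 4 = 13.00 / 4 = 3.2500%
Population std dev = √[48.9100 / 4] = 3.4968%
Sharpe = (r̄ − rf) / σ = (3.2500 − 0.16) / 3.4968 = 3.0900 / 3.4968 = 0.8837

0.88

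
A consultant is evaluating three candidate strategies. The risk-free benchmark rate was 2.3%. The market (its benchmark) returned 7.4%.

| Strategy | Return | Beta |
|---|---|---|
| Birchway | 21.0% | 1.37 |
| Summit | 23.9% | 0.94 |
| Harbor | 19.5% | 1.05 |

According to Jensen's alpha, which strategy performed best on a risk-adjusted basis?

Summit

Birchway: α = 21.0% − [2.3% + 1.37 × (7.4% − 2.3%)] = 11.713
Summit: α = 23.9% − [2.3% + 0.94 × (7.4% − 2.3%)] = 16.806
Harbor: α = 19.5% − [2.3% + 1.05 × (7.4% − 2.3%)] = 11.845
Highest: Summit (16.806).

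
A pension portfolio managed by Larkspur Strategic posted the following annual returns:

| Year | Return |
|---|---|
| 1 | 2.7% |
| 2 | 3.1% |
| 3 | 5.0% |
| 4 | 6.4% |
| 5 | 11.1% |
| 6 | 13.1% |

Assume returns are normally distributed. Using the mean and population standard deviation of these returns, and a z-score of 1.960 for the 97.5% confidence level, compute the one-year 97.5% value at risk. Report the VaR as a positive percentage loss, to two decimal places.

0.78

r̄ = (2.7 + 3.1 + 5 + 6.4 + 11.1 + 13.1) / 6 = 6.9000%
Population σ = √[Σ(r − r̄)² / 6] = √[92.0200 / 6] = √15.3367 = 3.9162%
VaR = −(r̄ − z·σ) = −(6.9000 − 1.960 × 3.9162) = −(-0.7758) = 0.7758%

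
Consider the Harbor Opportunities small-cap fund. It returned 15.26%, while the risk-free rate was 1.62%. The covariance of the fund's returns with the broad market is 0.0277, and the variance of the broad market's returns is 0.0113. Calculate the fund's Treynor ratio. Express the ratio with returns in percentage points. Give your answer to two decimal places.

β = Cov / Var = 0.0277 / 0.0113 = 2.4513
Treynor = (Rp − Rf) / β = (15.26% − 1.62%) / 2.4513 = 13.64 / 2.4513 = 5.5644

5.56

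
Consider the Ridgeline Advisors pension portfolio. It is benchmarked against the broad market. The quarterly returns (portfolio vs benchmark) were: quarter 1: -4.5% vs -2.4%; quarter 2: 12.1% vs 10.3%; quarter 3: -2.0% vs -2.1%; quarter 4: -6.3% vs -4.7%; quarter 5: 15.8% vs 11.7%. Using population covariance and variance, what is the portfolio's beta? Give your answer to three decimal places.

r̄p = 3.0200%,  r̄m = 2.5600%
Cov = Σ(rp − r̄p)(rm − r̄m) / 5 = 63.0888
Var(rm) = Σ(rm − r̄m)² / 5 = 48.4944
β = Cov / Var = 63.0888 / 48.4944 = 1.3010

1.301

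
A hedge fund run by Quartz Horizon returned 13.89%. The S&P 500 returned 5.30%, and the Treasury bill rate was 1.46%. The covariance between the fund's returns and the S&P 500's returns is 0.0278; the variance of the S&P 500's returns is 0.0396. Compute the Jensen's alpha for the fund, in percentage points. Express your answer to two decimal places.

9.73

β = Cov / Var = 0.0278 / 0.0396 = 0.7020
E[R] = Rf + β(Rm − Rf) = 1.46% + 0.7020 × (5.30% − 1.46%) = 4.1557%
α = Rp − E[R] = 13.89% − 4.1557% = 9.7343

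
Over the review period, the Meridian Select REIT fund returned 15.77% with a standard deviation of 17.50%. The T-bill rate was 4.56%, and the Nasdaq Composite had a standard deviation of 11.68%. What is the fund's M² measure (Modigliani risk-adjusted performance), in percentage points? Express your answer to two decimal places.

12.04

Sharpe = (Rp − Rf) / σp = (15.77% − 4.56%) / 17.50% = 0.6406
M² = Rf + Sharpe × σm = 4.56% + 0.6406 × 11.68% = 12.0422%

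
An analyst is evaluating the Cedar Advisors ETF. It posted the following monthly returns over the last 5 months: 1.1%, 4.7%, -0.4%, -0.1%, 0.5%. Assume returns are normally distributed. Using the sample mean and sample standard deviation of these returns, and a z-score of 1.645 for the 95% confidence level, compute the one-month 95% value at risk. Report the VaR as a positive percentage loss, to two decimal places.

2.23

r̄ = (1.1 + 4.7 − 0.4 − 0.1 + 0.5) / 5 = 5.80 / 5 = 1.1600%
Sample σ = √[Σ(r − r̄)² / 4] = √[16.9920 / 4] = √4.2480 = 2.0611%
VaR = −(r̄ − z·σ) = −(1.1600 − 1.645 × 2.0611) = −(-2.2305) = 2.2305%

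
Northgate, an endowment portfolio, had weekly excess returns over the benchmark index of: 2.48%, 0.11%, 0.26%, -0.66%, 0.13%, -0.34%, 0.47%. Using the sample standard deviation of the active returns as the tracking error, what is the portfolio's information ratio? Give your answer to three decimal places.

r̄ = (2.48 + 0.11 + 0.26 − 0.66 + 0.13 − 0.34 + 0.47) / 7 = 2.450 / 7 = 0.3500%
Σ(r − r̄)² = 6.1616; sample σ = √(6.1616/6) = 1.0134%
IR = r̄ / tracking error = 0.3500 / 1.0134 = 0.3454

0.345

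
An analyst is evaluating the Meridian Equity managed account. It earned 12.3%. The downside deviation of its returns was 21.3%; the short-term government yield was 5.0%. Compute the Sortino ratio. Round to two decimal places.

0.34

Sortino = (Rp − Rf) / σd = (12.3% − 5.0%) / 21.3% = 7.30% / 21.3% = 0.3427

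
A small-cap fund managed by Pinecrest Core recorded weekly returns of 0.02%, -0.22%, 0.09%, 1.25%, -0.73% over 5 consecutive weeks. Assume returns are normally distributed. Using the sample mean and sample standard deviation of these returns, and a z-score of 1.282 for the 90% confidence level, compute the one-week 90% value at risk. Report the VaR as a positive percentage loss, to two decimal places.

0.85

Mean return r̄ = 0.410 / 5 = 0.0820%
Σ(r − r̄)² = 2.1187; sample σ = √(2.1187/4) = 0.7278%
VaR = −(r̄ − z·σ) = −(0.0820 − 1.282 × 0.7278) = −(-0.8510) = 0.8510%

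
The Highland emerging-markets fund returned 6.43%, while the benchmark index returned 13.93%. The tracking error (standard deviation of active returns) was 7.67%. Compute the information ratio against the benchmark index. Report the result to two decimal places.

IR = (Rp − Rb) / TE = (6.43% − 13.93%) / 7.67% = -7.50% / 7.67% = -0.9778

-0.98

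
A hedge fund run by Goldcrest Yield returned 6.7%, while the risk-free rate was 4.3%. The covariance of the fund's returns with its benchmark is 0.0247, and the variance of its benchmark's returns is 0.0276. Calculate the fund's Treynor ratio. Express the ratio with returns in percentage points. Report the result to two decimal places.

β = Cov / Var = 0.0247 / 0.0276 = 0.8949
Treynor = (Rp − Rf) / β = (6.7% − 4.3%) / 0.8949 = 2.40 / 0.8949 = 2.6819

2.68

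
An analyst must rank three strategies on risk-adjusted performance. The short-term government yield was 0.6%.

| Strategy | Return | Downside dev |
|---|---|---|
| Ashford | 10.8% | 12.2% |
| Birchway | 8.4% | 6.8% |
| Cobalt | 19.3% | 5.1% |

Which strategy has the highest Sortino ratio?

Ashford: Sortino ratio = (10.8% − 0.6%) / 12.2% = 0.836
Birchway: Sortino ratio = (8.4% − 0.6%) / 6.8% = 1.147
Cobalt: Sortino ratio = (19.3% − 0.6%) / 5.1% = 3.667
Highest: Cobalt (3.667).

Cobalt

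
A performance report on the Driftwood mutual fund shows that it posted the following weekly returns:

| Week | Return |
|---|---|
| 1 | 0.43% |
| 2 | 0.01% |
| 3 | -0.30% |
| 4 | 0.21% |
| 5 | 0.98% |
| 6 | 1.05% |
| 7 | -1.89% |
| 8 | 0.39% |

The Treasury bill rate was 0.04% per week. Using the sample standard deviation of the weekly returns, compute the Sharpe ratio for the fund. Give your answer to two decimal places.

μ = (0.43 + 0.01 − 0.3 + 0.21 + 0.98 + 1.05 − 1.89 + 0.39) / 8 = 0.1100%
Sample σ = √[Σ(r − μ)² / 7] = √[6.0094 / 7] = √0.8585 = 0.9266%
Sharpe = (μ − rf) / σ = (0.1100 − 0.04) / 0.9266 = 0.0700 / 0.9266 = 0.0755

0.08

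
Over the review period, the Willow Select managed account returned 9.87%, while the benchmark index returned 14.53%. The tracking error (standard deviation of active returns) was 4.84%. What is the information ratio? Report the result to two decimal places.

IR = (Rp − Rb) / TE = (9.87% − 14.53%) / 4.84% = -4.66% / 4.84% = -0.9628

-0.96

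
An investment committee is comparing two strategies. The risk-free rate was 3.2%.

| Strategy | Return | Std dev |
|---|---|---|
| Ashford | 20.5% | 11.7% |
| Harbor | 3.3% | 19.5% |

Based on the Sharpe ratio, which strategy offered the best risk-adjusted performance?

Ashford

Ashford: Sharpe ratio = (20.5% − 3.2%) / 11.7% = 1.479
Harbor: Sharpe ratio = (3.3% − 3.2%) / 19.5% = 0.005
Highest: Ashford (1.479).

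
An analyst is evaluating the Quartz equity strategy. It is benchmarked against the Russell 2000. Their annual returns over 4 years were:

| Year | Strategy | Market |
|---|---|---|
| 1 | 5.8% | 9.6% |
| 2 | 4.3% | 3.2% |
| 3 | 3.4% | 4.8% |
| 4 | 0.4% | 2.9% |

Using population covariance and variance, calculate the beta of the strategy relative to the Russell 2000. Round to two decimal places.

0.54

r̄p = 3.4750%,  r̄m = 5.1250%
Cov = Σ(rp − r̄p)(rm − r̄m) / 4 = 3.9206
Var(rm) = Σ(rm − r̄m)² / 4 = 7.1969
β = Cov / Var = 3.9206 / 7.1969 = 0.5448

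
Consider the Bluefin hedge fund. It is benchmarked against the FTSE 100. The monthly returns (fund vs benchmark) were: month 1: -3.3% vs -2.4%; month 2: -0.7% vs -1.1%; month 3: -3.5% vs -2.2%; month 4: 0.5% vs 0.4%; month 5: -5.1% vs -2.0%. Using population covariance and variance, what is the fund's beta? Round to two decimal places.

1.72

r̄p = -2.4200%,  r̄m = -1.4600%
Cov = Σ(rp − r̄p)(rm − r̄m) / 5 = 1.8248
Var(rm) = Σ(rm − r̄m)² / 5 = 1.0624
β = Cov / Var = 1.8248 / 1.0624 = 1.7176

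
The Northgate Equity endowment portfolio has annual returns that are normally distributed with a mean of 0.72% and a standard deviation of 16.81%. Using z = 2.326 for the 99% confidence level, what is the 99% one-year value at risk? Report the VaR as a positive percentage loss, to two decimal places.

VaR (as % loss) = −(μ − z·σ) = −(0.72% − 2.326 × 16.81%) = −(-38.38006%) = 38.38006%

38.38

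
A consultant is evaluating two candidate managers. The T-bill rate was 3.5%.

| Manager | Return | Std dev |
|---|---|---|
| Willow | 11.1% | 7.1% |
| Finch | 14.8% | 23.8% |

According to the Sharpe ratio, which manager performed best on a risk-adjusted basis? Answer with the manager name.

Willow: Sharpe ratio = (11.1% − 3.5%) / 7.1% = 1.070
Finch: Sharpe ratio = (14.8% − 3.5%) / 23.8% = 0.475
Highest: Willow (1.070).

Willow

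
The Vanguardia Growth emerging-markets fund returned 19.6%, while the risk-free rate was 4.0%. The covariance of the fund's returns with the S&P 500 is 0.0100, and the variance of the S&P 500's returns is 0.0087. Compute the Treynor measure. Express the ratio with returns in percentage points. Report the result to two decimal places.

13.57

β = Cov / Var = 0.0100 / 0.0087 = 1.1494
Treynor = (Rp − Rf) / β = (19.6% − 4.0%) / 1.1494 = 15.60 / 1.1494 = 13.5723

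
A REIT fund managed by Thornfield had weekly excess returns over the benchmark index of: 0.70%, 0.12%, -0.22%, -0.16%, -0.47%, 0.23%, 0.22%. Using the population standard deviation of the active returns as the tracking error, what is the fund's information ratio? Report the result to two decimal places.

0.17

Mean return r̄ = 0.420 / 7 = 0.0600%
Population σ = √[Σ(r − r̄)² / 7] = √[0.8754 / 7] = √0.1251 = 0.3537%
IR = r̄ / tracking error = 0.0600 / 0.3537 = 0.1696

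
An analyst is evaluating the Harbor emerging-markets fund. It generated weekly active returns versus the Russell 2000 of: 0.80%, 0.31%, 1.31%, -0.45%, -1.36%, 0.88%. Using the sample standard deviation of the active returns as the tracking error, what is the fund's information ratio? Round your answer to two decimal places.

r̄ = (0.8 + 0.31 + 1.31 − 0.45 − 1.36 + 0.88) / 6 = 0.2483%
Σ(r − r̄)² = 4.9087; sample σ = √(4.9087/5) = 0.9908%
IR = r̄ / tracking error = 0.2483 / 0.9908 = 0.2506

0.25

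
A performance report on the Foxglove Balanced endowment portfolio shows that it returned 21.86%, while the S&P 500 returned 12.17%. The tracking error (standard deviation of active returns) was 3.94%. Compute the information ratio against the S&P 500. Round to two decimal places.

2.46

IR = (Rp − Rb) / TE = (21.86% − 12.17%) / 3.94% = 9.69% / 3.94% = 2.4594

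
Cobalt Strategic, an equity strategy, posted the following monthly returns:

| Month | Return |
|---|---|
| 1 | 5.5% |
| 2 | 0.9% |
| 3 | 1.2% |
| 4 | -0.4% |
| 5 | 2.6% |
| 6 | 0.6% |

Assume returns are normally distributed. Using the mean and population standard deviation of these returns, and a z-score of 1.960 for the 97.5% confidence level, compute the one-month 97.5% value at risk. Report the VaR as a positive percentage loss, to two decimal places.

μ = (5.5 + 0.9 + 1.2 − 0.4 + 2.6 + 0.6) / 6 = 10.40 / 6 = 1.7333%
Σ(r − μ)² = 21.7533; population σ = √(21.7533/6) = 1.9041%
VaR = −(μ − z·σ) = −(1.7333 − 1.960 × 1.9041) = −(-1.9987) = 1.9987%

2.00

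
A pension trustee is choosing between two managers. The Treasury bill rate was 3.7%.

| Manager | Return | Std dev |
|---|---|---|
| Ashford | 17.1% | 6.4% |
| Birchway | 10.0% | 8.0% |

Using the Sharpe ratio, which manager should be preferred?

Ashford: Sharpe ratio = (17.1% − 3.7%) / 6.4% = 2.094
Birchway: Sharpe ratio = (10.0% − 3.7%) / 8.0% = 0.788
Highest: Ashford (2.094).

Ashford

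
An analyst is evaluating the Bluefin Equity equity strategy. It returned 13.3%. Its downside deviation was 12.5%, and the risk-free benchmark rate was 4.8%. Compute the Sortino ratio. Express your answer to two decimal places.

0.68

Sortino = (Rp − Rf) / σd = (13.3% − 4.8%) / 12.5% = 8.50% / 12.5% = 0.6800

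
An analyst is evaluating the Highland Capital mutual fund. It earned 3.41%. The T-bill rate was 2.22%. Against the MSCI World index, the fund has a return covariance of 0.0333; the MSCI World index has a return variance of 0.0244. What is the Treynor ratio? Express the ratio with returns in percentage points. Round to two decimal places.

0.87

β = Cov / Var = 0.0333 / 0.0244 = 1.3648
Treynor = (Rp − Rf) / β = (3.41% − 2.22%) / 1.3648 = 1.19 / 1.3648 = 0.8719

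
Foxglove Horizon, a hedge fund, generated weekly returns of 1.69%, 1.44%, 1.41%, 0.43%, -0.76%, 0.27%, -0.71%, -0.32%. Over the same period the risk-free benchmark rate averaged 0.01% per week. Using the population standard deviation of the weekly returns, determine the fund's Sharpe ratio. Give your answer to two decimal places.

μ = (1.69 + 1.44 + 1.41 + 0.43 − 0.76 + 0.27 − 0.71 − 0.32) / 8 = 3.450 / 8 = 0.4313%
Σ(r − μ)² = (1.69 − 0.4313)² + (1.44 − 0.4313)² + … = 6.8719
σ = √[6.8719 / 8] = 0.9268%
Sharpe = (μ − rf) / σ = (0.4313 − 0.01) / 0.9268 = 0.4213 / 0.9268 = 0.4546

0.45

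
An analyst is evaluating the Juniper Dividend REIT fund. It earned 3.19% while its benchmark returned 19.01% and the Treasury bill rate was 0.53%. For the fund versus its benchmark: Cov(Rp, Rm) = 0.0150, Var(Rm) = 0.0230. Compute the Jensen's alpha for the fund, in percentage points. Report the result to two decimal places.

-9.39

β = Cov / Var = 0.0150 / 0.0230 = 0.6522
E[R] = Rf + β(Rm − Rf) = 0.53% + 0.6522 × (19.01% − 0.53%) = 12.5827%
α = Rp − E[R] = 3.19% − 12.5827% = -9.3927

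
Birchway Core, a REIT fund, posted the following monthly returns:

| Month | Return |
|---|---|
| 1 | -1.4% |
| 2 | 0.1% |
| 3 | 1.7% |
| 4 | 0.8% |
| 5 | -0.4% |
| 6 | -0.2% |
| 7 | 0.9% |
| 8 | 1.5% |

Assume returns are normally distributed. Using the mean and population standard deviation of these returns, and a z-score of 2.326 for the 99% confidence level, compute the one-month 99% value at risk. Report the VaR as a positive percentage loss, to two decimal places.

r̄ = (-1.4 + 0.1 + 1.7 + 0.8 − 0.4 − 0.2 + 0.9 + 1.5) / 8 = 3.00 / 8 = 0.3750%
Population std dev = √[7.6350 / 8] = 0.9769%
VaR = −(r̄ − z·σ) = −(0.3750 − 2.326 × 0.9769) = −(-1.8973) = 1.8973%

1.90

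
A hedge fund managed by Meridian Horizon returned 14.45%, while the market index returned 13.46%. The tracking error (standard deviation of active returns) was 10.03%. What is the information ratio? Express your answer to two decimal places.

0.10

IR = (Rp − Rb) / TE = (14.45% − 13.46%) / 10.03% = 0.99% / 10.03% = 0.0987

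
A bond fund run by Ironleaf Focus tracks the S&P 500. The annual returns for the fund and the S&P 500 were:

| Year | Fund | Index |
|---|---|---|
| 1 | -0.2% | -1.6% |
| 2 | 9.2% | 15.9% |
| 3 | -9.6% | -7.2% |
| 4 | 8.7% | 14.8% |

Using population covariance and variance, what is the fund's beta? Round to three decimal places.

0.739

r̄p = 2.0250%,  r̄m = 5.4750%
Cov = Σ(rp − r̄p)(rm − r̄m) / 4 = 75.0331
Var(rm) = Σ(rm − r̄m)² / 4 = 101.5869
β = Cov / Var = 75.0331 / 101.5869 = 0.7386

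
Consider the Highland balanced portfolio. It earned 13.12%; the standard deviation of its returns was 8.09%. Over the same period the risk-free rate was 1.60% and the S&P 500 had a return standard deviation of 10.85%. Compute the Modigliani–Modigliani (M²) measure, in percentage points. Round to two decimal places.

Sharpe = (Rp − Rf) / σp = (13.12% − 1.60%) / 8.09% = 1.4240
M² = Rf + Sharpe × σm = 1.60% + 1.4240 × 10.85% = 17.0504%

17.05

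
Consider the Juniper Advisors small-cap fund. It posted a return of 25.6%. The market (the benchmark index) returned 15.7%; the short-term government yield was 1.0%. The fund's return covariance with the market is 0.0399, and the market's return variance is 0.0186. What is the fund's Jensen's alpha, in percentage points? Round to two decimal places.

β = Cov / Var = 0.0399 / 0.0186 = 2.1452
E[R] = Rf + β(Rm − Rf) = 1.0% + 2.1452 × (15.7% − 1.0%) = 32.5344%
α = Rp − E[R] = 25.6% − 32.5344% = -6.9344

-6.93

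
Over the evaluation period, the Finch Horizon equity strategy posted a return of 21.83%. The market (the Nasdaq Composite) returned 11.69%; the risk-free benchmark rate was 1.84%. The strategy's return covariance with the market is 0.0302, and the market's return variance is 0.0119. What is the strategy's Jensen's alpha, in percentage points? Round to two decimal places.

β = Cov / Var = 0.0302 / 0.0119 = 2.5378
E[R] = Rf + β(Rm − Rf) = 1.84% + 2.5378 × (11.69% − 1.84%) = 26.8373%
α = Rp − E[R] = 21.83% − 26.8373% = -5.0073

-5.01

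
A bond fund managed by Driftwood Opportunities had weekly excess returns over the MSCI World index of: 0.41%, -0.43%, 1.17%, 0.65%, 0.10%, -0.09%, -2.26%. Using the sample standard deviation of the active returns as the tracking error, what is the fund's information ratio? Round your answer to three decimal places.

Mean return r̄ = -0.450 / 7 = -0.0643%
Σ(r − r̄)² = (0.41 − (-0.0643))² + (-0.43 − (-0.0643))² + (1.17 − (-0.0643))² + … = 7.2412
σ = √[7.2412 / 6] = 1.0986%
IR = r̄ / tracking error = -0.0643 / 1.0986 = -0.0585

-0.059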